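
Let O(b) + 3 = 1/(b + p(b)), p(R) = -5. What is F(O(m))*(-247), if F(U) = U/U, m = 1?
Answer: -247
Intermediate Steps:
O(b) = -3 + 1/(-5 + b) (O(b) = -3 + 1/(b - 5) = -3 + 1/(-5 + b))
F(U) = 1
F(O(m))*(-247) = 1*(-247) = -247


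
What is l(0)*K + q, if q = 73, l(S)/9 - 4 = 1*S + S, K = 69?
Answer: 2557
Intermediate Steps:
l(S) = 36 + 18*S (l(S) = 36 + 9*(1*S + S) = 36 + 9*(S + S) = 36 + 9*(2*S) = 36 + 18*S)
l(0)*K + q = (36 + 18*0)*69 + 73 = (36 + 0)*69 + 73 = 36*69 + 73 = 2484 + 73 = 2557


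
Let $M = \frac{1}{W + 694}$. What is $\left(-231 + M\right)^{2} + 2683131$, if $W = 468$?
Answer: $\frac{3694931367205}{1350244} \approx 2.7365 \cdot 10^{6}$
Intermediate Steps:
$M = \frac{1}{1162}$ ($M = \frac{1}{468 + 694} = \frac{1}{1162} \approx 0.00086058$)
$\left(-231 + M\right)^{2} + 2683131 = \left(-231 + \frac{1}{1162}\right)^{2} + 2683131 = \left(- \frac{268421}{1162}\right)^{2} + 2683131 = \frac{72049833241}{1350244} + 2683131 = \frac{3694931367205}{1350244}$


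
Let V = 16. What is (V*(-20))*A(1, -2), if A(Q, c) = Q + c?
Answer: 320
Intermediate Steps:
(V*(-20))*A(1, -2) = (16*(-20))*(1 - 2) = -320*(-1) = 320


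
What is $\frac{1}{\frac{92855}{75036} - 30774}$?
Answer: $- \frac{75036}{2309065009} \approx -3.2496 \cdot 10^{-5}$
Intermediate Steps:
$\frac{1}{\frac{92855}{75036} - 30774} = \frac{1}{- \frac{2309065009}{75036}} = - \frac{75036}{2309065009}$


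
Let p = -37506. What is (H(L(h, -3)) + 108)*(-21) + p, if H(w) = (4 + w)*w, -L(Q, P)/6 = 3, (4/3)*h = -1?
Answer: -45066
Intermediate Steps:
h = -¾ (h = (¾)*(-1) = -¾ ≈ -0.75000)
L(Q, P) = -18 (L(Q, P) = -6*3 = -18)
H(w) = w*(4 + w)
(H(L(h, -3)) + 108)*(-21) + p = (-18*(4 - 18) + 108)*(-21) - 37506 = (-18*(-14) + 108)*(-21) - 37506 = (252 + 108)*(-21) - 37506 = 360*(-21) - 37506 = -7560 - 37506 = -45066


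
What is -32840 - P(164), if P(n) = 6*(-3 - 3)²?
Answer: -33056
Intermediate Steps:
P(n) = 216 (P(n) = 6*(-6)² = 6*36 = 216)
-32840 - P(164) = -32840 - 1*216 = -32840 - 216 = -33056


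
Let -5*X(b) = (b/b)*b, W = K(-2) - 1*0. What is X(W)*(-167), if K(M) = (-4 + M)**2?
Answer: 6012/5 ≈ 1202.4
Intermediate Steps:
W = 36 (W = (-4 - 2)**2 - 1*0 = (-6)**2 + 0 = 36 + 0 = 36)
X(b) = -b/5 (X(b) = -b/b*b/5 = -b/5)
X(W)*(-167) = -1/5*36*(-167) = -36/5*(-167) = 6012/5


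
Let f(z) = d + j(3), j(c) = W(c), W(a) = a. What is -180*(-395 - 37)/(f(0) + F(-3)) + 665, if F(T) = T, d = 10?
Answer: 8441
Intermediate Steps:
j(c) = c
f(z) = 13 (f(z) = 10 + 3 = 13)
-180*(-395 - 37)/(f(0) + F(-3)) + 665 = -180*(-395 - 37)/(13 - 3) + 665 = -(-77760)/10 + 665 = -180*(-216/5) + 665 = 7776 + 665 = 8441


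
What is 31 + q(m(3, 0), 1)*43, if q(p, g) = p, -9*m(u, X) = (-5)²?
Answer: -796/9 ≈ -88.444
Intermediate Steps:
m(u, X) = -25/9 (m(u, X) = -⅑*(-5)² = -⅑*25 = -25/9)
31 + q(m(3, 0), 1)*43 = 31 - 25/9*43 = 31 - 1075/9 = -796/9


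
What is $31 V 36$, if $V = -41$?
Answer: $-45756$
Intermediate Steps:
$31 V 36 = 31 \left(-41\right) 36 = \left(-1271\right) 36 = -45756$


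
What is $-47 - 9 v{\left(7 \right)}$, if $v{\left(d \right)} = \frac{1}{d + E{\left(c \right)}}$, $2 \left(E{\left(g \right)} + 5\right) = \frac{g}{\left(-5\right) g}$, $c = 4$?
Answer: $- \frac{983}{19} \approx -51.737$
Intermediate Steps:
$E{\left(g \right)} = - \frac{51}{10}$ ($E{\left(g \right)} = -5 + \frac{g \frac{1}{\left(-5\right) g}}{2} = -5 + \frac{g \left(- \frac{1}{5 g}\right)}{2} = -5 + \frac{1}{2} \left(- \frac{1}{5}\right) = -5 - \frac{1}{10} = - \frac{51}{10}$)
$v{\left(d \right)} = \frac{1}{- \frac{51}{10} + d}$ ($v{\left(d \right)} = \frac{1}{d - \frac{51}{10}} = \frac{1}{- \frac{51}{10} + d}$)
$-47 - 9 v{\left(7 \right)} = -47 - 9 \frac{10}{-51 + 10 \cdot 7} = -47 - 9 \frac{10}{-51 + 70} = -47 - 9 \cdot \frac{10}{19} = -47 - 9 \cdot 10 \cdot \frac{1}{19} = -47 - \frac{90}{19} = - \frac{983}{19}$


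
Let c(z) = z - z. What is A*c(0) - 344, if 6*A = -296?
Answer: -344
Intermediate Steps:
A = -148/3 (A = (⅙)*(-296) = -148/3 ≈ -49.333)
c(z) = 0
A*c(0) - 344 = -148/3*0 - 344 = 0 - 344 = -344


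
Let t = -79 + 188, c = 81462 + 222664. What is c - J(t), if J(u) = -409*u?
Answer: 348707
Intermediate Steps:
c = 304126
t = 109
c - J(t) = 304126 - (-409)*109 = 304126 - 1*(-44581) = 304126 + 44581 = 348707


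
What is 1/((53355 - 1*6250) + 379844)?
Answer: 1/426949 ≈ 2.3422e-6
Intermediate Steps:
1/((53355 - 1*6250) + 379844) = 1/((53355 - 6250) + 379844) = 1/(47105 + 379844) = 1/426949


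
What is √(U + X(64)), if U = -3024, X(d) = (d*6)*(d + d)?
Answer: 124*√3 ≈ 214.77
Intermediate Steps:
X(d) = 12*d² (X(d) = (6*d)*(2*d) = 12*d²)
√(U + X(64)) = √(-3024 + 12*64²) = √(-3024 + 12*4096) = √(-3024 + 49152) = √46128 = 124*√3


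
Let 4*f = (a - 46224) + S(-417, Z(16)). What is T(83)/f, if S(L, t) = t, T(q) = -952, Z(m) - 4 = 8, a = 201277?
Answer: -3808/155065 ≈ -0.024557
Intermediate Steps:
Z(m) = 12 (Z(m) = 4 + 8 = 12)
f = 155065/4 (f = ((201277 - 46224) + 12)/4 = (155053 + 12)/4 = (1/4)*155065 = 155065/4 ≈ 38766.)
T(83)/f = -952/155065/4 = -952*4/155065 = -3808/155065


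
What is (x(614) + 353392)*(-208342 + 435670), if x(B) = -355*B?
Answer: 30785212416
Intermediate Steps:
(x(614) + 353392)*(-208342 + 435670) = (-355*614 + 353392)*(-208342 + 435670) = (-217970 + 353392)*227328 = 135422*227328 = 30785212416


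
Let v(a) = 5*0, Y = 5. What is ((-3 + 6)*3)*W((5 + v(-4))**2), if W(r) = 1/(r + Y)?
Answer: 3/10 ≈ 0.30000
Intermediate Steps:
v(a) = 0
W(r) = 1/(5 + r) (W(r) = 1/(r + 5) = 1/(5 + r))
((-3 + 6)*3)*W((5 + v(-4))**2) = ((-3 + 6)*3)/(5 + (5 + 0)**2) = (3*3)/(5 + 5**2) = 9/(5 + 25) = 9/30 = 9*(1/30) = 3/10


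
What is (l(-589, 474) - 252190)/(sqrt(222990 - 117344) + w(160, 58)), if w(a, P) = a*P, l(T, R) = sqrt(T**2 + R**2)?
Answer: -1170161600/43006377 - sqrt(60386936662)/86012754 + 4640*sqrt(571597)/43006377 + 126095*sqrt(105646)/43006377 ≈ -26.177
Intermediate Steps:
l(T, R) = sqrt(R**2 + T**2)
w(a, P) = P*a
(l(-589, 474) - 252190)/(sqrt(222990 - 117344) + w(160, 58)) = (sqrt(474**2 + (-589)**2) - 252190)/(sqrt(222990 - 117344) + 58*160) = (sqrt(224676 + 346921) - 252190)/(sqrt(105646) + 9280) = (sqrt(571597) - 252190)/(9280 + sqrt(105646)) = (-252190 + sqrt(571597))/(9280 + sqrt(105646))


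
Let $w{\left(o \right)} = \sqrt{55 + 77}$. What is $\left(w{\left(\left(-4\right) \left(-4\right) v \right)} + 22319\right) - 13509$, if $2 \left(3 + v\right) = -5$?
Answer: $8810 + 2 \sqrt{33} \approx 8821.5$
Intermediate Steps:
$v = - \frac{11}{2}$ ($v = -3 + \frac{1}{2} \left(-5\right) = -3 - \frac{5}{2} = - \frac{11}{2} \approx -5.5$)
$w{\left(o \right)} = 2 \sqrt{33}$ ($w{\left(o \right)} = \sqrt{132} = 2 \sqrt{33}$)
$\left(w{\left(\left(-4\right) \left(-4\right) v \right)} + 22319\right) - 13509 = \left(2 \sqrt{33} + 22319\right) - 13509 = \left(22319 + 2 \sqrt{33}\right) - 13509 = 8810 + 2 \sqrt{33}$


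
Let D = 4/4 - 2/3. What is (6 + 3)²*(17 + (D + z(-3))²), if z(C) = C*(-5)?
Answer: 20421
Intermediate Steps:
z(C) = -5*C
D = ⅓ (D = 4*(¼) - 2*⅓ = 1 - ⅔ = ⅓ ≈ 0.33333)
(6 + 3)²*(17 + (D + z(-3))²) = (6 + 3)²*(17 + (⅓ - 5*(-3))²) = 9²*(17 + (⅓ + 15)²) = 81*(17 + (46/3)²) = 81*(17 + 2116/9) = 81*(2269/9) = 20421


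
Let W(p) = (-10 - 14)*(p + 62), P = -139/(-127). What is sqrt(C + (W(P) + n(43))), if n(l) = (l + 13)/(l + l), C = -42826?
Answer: 9*I*sqrt(16324927726)/5461 ≈ 210.57*I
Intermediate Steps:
P = 139/127 (P = -139*(-1/127) = 139/127 ≈ 1.0945)
n(l) = (13 + l)/(2*l) (n(l) = (13 + l)/((2*l)) = (13 + l)*(1/(2*l)) = (13 + l)/(2*l))
W(p) = -1488 - 24*p (W(p) = -24*(62 + p) = -1488 - 24*p)
sqrt(C + (W(P) + n(43))) = sqrt(-42826 + ((-1488 - 24*139/127) + (1/2)*(13 + 43)/43)) = sqrt(-42826 + ((-1488 - 3336/127) + (1/2)*(1/43)*56)) = sqrt(-42826 + (-192312/127 + 28/43)) = sqrt(-42826 - 8265860/5461) = sqrt(-242138646/5461) = 9*I*sqrt(16324927726)/5461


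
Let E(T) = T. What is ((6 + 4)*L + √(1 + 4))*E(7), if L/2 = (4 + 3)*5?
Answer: 4900 + 7*√5 ≈ 4915.7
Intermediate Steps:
L = 70 (L = 2*((4 + 3)*5) = 2*(7*5) = 2*35 = 70)
((6 + 4)*L + √(1 + 4))*E(7) = ((6 + 4)*70 + √(1 + 4))*7 = (10*70 + √5)*7 = (700 + √5)*7 = 4900 + 7*√5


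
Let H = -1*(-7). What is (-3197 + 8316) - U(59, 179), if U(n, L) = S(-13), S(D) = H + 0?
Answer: 5112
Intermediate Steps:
H = 7
S(D) = 7 (S(D) = 7 + 0 = 7)
U(n, L) = 7
(-3197 + 8316) - U(59, 179) = (-3197 + 8316) - 1*7 = 5119 - 7 = 5112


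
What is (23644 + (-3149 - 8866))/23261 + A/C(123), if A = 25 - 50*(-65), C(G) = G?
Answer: 77610142/2861103 ≈ 27.126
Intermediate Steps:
A = 3275 (A = 25 + 3250 = 3275)
(23644 + (-3149 - 8866))/23261 + A/C(123) = (23644 + (-3149 - 8866))/23261 + 3275/123 = (23644 - 12015)*(1/23261) + 3275*(1/123) = 11629*(1/23261) + 3275/123 = 11629/23261 + 3275/123 = 77610142/2861103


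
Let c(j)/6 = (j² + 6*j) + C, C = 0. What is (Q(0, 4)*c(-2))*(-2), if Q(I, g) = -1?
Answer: -96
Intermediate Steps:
c(j) = 6*j² + 36*j (c(j) = 6*((j² + 6*j) + 0) = 6*(j² + 6*j) = 6*j² + 36*j)
(Q(0, 4)*c(-2))*(-2) = -6*(-2)*(6 - 2)*(-2) = -6*(-2)*4*(-2) = -1*(-48)*(-2) = 48*(-2) = -96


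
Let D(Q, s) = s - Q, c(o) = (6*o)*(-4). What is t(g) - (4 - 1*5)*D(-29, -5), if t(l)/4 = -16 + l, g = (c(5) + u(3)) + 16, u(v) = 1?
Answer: -452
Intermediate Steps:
c(o) = -24*o
g = -103 (g = (-24*5 + 1) + 16 = (-120 + 1) + 16 = -119 + 16 = -103)
t(l) = -64 + 4*l (t(l) = 4*(-16 + l) = -64 + 4*l)
t(g) - (4 - 1*5)*D(-29, -5) = (-64 + 4*(-103)) - (4 - 1*5)*(-5 - 1*(-29)) = (-64 - 412) - (4 - 5)*(-5 + 29) = -476 - (-1)*24 = -476 - 1*(-24) = -476 + 24 = -452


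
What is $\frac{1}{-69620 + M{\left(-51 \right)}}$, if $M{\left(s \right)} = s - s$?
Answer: $- \frac{1}{69620} \approx -1.4364 \cdot 10^{-5}$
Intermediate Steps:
$M{\left(s \right)} = 0$
$\frac{1}{-69620 + M{\left(-51 \right)}} = \frac{1}{-69620 + 0} = \frac{1}{-69620} = - \frac{1}{69620}$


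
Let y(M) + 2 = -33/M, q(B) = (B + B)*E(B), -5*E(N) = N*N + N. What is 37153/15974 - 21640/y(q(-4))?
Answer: 1580870961/271558 ≈ 5821.5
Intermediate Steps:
E(N) = -N/5 - N²/5 (E(N) = -(N*N + N)/5 = -(N² + N)/5 = -(N + N²)/5 = -N/5 - N²/5)
q(B) = -2*B²*(1 + B)/5 (q(B) = (B + B)*(-B*(1 + B)/5) = (2*B)*(-B*(1 + B)/5) = -2*B²*(1 + B)/5)
y(M) = -2 - 33/M
37153/15974 - 21640/y(q(-4)) = 37153/15974 - 21640/(-2 - 33*5/(32*(-1 - 1*(-4)))) = 37153*(1/15974) - 21640/(-2 - 33*5/(32*(-1 + 4))) = 37153/15974 - 21640/(-2 - 33/((⅖)*16*3)) = 37153/15974 - 21640/(-2 - 33/96/5) = 37153/15974 - 21640/(-2 - 33*5/96) = 37153/15974 - 21640/(-2 - 55/32) = 37153/15974 - 21640/(-119/32) = 37153/15974 - 21640*(-32/119) = 37153/15974 + 692480/119 = 1580870961/271558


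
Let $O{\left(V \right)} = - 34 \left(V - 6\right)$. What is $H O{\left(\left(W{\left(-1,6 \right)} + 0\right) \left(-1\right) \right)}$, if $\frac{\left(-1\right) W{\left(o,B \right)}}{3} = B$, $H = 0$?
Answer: $0$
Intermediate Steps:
$W{\left(o,B \right)} = - 3 B$
$O{\left(V \right)} = 204 - 34 V$ ($O{\left(V \right)} = - 34 \left(-6 + V\right) = 204 - 34 V$)
$H O{\left(\left(W{\left(-1,6 \right)} + 0\right) \left(-1\right) \right)} = 0 \left(204 - 34 \left(\left(-3\right) 6 + 0\right) \left(-1\right)\right) = 0 \left(204 - 34 \left(-18 + 0\right) \left(-1\right)\right) = 0 \left(204 - 34 \left(\left(-18\right) \left(-1\right)\right)\right) = 0 \left(204 - 612\right) = 0 \left(-408\right) = 0$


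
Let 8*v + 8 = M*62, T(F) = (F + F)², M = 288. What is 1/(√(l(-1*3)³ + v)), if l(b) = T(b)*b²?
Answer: √34014455/34014455 ≈ 0.00017146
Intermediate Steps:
T(F) = 4*F² (T(F) = (2*F)² = 4*F²)
l(b) = 4*b⁴ (l(b) = (4*b²)*b² = 4*b⁴)
v = 2231 (v = -1 + (288*62)/8 = -1 + (⅛)*17856 = -1 + 2232 = 2231)
1/(√(l(-1*3)³ + v)) = 1/(√((4*(-1*3)⁴)³ + 2231)) = 1/(√((4*(-3)⁴)³ + 2231)) = 1/(√((4*81)³ + 2231)) = 1/(√(324³ + 2231)) = 1/(√(34012224 + 2231)) = 1/(√34014455) = √34014455/34014455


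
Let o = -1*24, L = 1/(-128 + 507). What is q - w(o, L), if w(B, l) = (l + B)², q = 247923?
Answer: 35529188618/143641 ≈ 2.4735e+5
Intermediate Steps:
L = 1/379 ≈ 0.0026385
o = -24
w(B, l) = (B + l)²
q - w(o, L) = 247923 - (-24 + 1/379)² = 247923 - (-9095/379)² = 247923 - 1*82719025/143641 = 247923 - 82719025/143641 = 35529188618/143641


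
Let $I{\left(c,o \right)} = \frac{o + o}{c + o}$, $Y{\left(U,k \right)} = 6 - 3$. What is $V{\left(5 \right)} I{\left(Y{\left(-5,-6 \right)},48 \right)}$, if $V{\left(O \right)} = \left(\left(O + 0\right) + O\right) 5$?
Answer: $\frac{1600}{17} \approx 94.118$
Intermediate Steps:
$Y{\left(U,k \right)} = 3$ ($Y{\left(U,k \right)} = 6 - 3 = 3$)
$I{\left(c,o \right)} = \frac{2 o}{c + o}$
$V{\left(O \right)} = 10 O$ ($V{\left(O \right)} = \left(O + O\right) 5 = 2 O 5 = 10 O$)
$V{\left(5 \right)} I{\left(Y{\left(-5,-6 \right)},48 \right)} = 10 \cdot 5 \cdot 2 \cdot 48 \frac{1}{3 + 48} = 50 \cdot 2 \cdot 48 \cdot \frac{1}{51} = 50 \cdot \frac{32}{17} = \frac{1600}{17}$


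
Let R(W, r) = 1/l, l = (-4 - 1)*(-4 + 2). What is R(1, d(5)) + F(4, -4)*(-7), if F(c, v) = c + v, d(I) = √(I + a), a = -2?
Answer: ⅒ ≈ 0.10000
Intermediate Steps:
l = 10 (l = -5*(-2) = 10)
d(I) = √(-2 + I) (d(I) = √(I - 2) = √(-2 + I))
R(W, r) = ⅒ (R(W, r) = 1/10 = ⅒)
R(1, d(5)) + F(4, -4)*(-7) = ⅒ + (4 - 4)*(-7) = ⅒ + 0*(-7) = ⅒ + 0 = ⅒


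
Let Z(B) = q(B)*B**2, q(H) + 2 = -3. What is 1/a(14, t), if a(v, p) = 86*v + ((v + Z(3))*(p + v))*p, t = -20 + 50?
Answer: -1/39716 ≈ -2.5179e-5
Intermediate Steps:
q(H) = -5 (q(H) = -2 - 3 = -5)
Z(B) = -5*B**2
t = 30
a(v, p) = 86*v + p*(-45 + v)*(p + v) (a(v, p) = 86*v + ((v - 5*3**2)*(p + v))*p = 86*v + ((v - 5*9)*(p + v))*p = 86*v + ((v - 45)*(p + v))*p = 86*v + ((-45 + v)*(p + v))*p = 86*v + p*(-45 + v)*(p + v))
1/a(14, t) = 1/(-45*30**2 + 86*14 + 30*14**2 + 14*30**2 - 45*30*14) = 1/(-45*900 + 1204 + 30*196 + 14*900 - 18900) = 1/(-40500 + 1204 + 5880 + 12600 - 18900) = 1/(-39716) = -1/39716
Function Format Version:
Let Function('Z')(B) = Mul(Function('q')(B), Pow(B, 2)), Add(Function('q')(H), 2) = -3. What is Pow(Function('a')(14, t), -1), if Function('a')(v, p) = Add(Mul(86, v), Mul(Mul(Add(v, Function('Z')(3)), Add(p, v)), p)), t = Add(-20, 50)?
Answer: Rational(-1, 39716) ≈ -2.5179e-5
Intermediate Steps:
Function('q')(H) = -5 (Function('q')(H) = Add(-2, -3) = -5)
Function('Z')(B) = Mul(-5, Pow(B, 2))
t = 30
Function('a')(v, p) = Add(Mul(86, v), Mul(p, Add(-45, v), Add(p, v))) (Function('a')(v, p) = Add(Mul(86, v), Mul(Mul(Add(v, Mul(-5, Pow(3, 2))), Add(p, v)), p)) = Add(Mul(86, v), Mul(Mul(Add(v, Mul(-5, 9)), Add(p, v)), p)) = Add(Mul(86, v), Mul(Mul(Add(v, -45), Add(p, v)), p)) = Add(Mul(86, v), Mul(Mul(Add(-45, v), Add(p, v)), p)) = Add(Mul(86, v), Mul(p, Add(-45, v), Add(p, v))))
Pow(Function('a')(14, t), -1) = Pow(Add(Mul(-45, Pow(30, 2)), Mul(86, 14), Mul(30, Pow(14, 2)), Mul(14, Pow(30, 2)), Mul(-45, 30, 14)), -1) = Pow(Add(Mul(-45, 900), 1204, Mul(30, 196), Mul(14, 900), -18900), -1) = Pow(Add(-40500, 1204, 5880, 12600, -18900), -1) = Pow(-39716, -1) = Rational(-1, 39716)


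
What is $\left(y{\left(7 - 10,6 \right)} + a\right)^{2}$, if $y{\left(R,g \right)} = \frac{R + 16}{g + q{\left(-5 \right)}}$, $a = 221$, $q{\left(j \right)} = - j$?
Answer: $\frac{5973136}{121} \approx 49365.0$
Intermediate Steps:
$y{\left(R,g \right)} = \frac{16 + R}{5 + g}$ ($y{\left(R,g \right)} = \frac{R + 16}{g - -5} = \frac{16 + R}{g + 5} = \frac{16 + R}{5 + g}$)
$\left(y{\left(7 - 10,6 \right)} + a\right)^{2} = \left(\frac{16 + \left(7 - 10\right)}{5 + 6} + 221\right)^{2} = \left(\frac{16 + \left(7 - 10\right)}{11} + 221\right)^{2} = \left(\frac{16 - 3}{11} + 221\right)^{2} = \left(\frac{1}{11} \cdot 13 + 221\right)^{2} = \left(\frac{13}{11} + 221\right)^{2} = \left(\frac{2444}{11}\right)^{2} = \frac{5973136}{121}$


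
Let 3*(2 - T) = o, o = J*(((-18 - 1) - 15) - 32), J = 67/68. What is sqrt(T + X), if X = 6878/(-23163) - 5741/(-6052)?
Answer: sqrt(119518856992711743)/70091238 ≈ 4.9324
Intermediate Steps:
J = 67/68 (J = 67*(1/68) = 67/68 ≈ 0.98529)
o = -2211/34 (o = 67*(((-18 - 1) - 15) - 32)/68 = 67*((-19 - 15) - 32)/68 = 67*(-34 - 32)/68 = (67/68)*(-66) = -2211/34 ≈ -65.029)
T = 805/34 (T = 2 - 1/3*(-2211/34) = 2 + 737/34 = 805/34 ≈ 23.676)
X = 91353127/140182476 (X = 6878*(-1/23163) - 5741*(-1/6052) = -6878/23163 + 5741/6052 = 91353127/140182476 ≈ 0.65167)
sqrt(T + X) = sqrt(805/34 + 91353127/140182476) = sqrt(3410379397/140182476) = sqrt(119518856992711743)/70091238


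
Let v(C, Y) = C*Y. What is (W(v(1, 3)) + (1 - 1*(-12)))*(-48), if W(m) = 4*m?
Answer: -1200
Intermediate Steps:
(W(v(1, 3)) + (1 - 1*(-12)))*(-48) = (4*(1*3) + (1 - 1*(-12)))*(-48) = (4*3 + (1 + 12))*(-48) = (12 + 13)*(-48) = 25*(-48) = -1200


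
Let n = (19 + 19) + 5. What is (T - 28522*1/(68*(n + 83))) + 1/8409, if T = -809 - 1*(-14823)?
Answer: 168240868573/12008052 ≈ 14011.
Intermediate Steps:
n = 43 (n = 38 + 5 = 43)
T = 14014 (T = -809 + 14823 = 14014)
(T - 28522*1/(68*(n + 83))) + 1/8409 = (14014 - 28522*1/(68*(43 + 83))) + 1/8409 = (14014 - 28522/(68*126)) + 1/8409 = (14014 - 28522/8568) + 1/8409 = (14014 - 28522*1/8568) + 1/8409 = (14014 - 14261/4284) + 1/8409 = 60021715/4284 + 1/8409 = 168240868573/12008052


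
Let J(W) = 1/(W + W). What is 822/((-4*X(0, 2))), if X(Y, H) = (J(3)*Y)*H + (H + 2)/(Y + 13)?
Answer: -5343/8 ≈ -667.88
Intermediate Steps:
J(W) = 1/(2*W)
X(Y, H) = (2 + H)/(13 + Y) + H*Y/6 (X(Y, H) = (((½)/3)*Y)*H + (H + 2)/(Y + 13) = (((½)*(⅓))*Y)*H + (2 + H)/(13 + Y) = (Y/6)*H + (2 + H)/(13 + Y) = H*Y/6 + (2 + H)/(13 + Y) = (2 + H)/(13 + Y) + H*Y/6)
822/((-4*X(0, 2))) = 822/((-2*(12 + 6*2 + 2*0² + 13*2*0)/(3*(13 + 0)))) = 822/((-2*(12 + 12 + 2*0 + 0)/(3*13))) = 822/((-2*(12 + 12 + 0 + 0)/(3*13))) = 822/((-2*24/(3*13))) = 822/((-4*4/13)) = 822/(-16/13) = 822*(-13/16) = -5343/8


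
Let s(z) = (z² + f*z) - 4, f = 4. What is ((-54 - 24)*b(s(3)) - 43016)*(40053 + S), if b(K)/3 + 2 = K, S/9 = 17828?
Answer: -9328695630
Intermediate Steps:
S = 160452 (S = 9*17828 = 160452)
s(z) = -4 + z² + 4*z (s(z) = (z² + 4*z) - 4 = -4 + z² + 4*z)
b(K) = -6 + 3*K
((-54 - 24)*b(s(3)) - 43016)*(40053 + S) = ((-54 - 24)*(-6 + 3*(-4 + 3² + 4*3)) - 43016)*(40053 + 160452) = (-78*(-6 + 3*(-4 + 9 + 12)) - 43016)*200505 = (-78*(-6 + 3*17) - 43016)*200505 = (-78*(-6 + 51) - 43016)*200505 = (-78*45 - 43016)*200505 = (-3510 - 43016)*200505 = -46526*200505 = -9328695630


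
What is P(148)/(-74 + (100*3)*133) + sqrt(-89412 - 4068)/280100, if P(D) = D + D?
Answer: 148/19913 + I*sqrt(23370)/140050 ≈ 0.0074323 + 0.0010916*I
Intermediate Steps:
P(D) = 2*D
P(148)/(-74 + (100*3)*133) + sqrt(-89412 - 4068)/280100 = (2*148)/(-74 + (100*3)*133) + sqrt(-89412 - 4068)/280100 = 296/(-74 + 300*133) + sqrt(-93480)*(1/280100) = 296/(-74 + 39900) + (2*I*sqrt(23370))*(1/280100) = 296/39826 + I*sqrt(23370)/140050 = 296*(1/39826) + I*sqrt(23370)/140050 = 148/19913 + I*sqrt(23370)/140050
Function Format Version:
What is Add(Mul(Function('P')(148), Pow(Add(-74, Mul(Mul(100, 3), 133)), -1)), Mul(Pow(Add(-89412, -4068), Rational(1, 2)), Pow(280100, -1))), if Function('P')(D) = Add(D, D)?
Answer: Add(Rational(148, 19913), Mul(Rational(1, 140050), I, Pow(23370, Rational(1, 2)))) ≈ Add(0.0074323, Mul(0.0010916, I))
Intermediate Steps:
Function('P')(D) = Mul(2, D)
Add(Mul(Function('P')(148), Pow(Add(-74, Mul(Mul(100, 3), 133)), -1)), Mul(Pow(Add(-89412, -4068), Rational(1, 2)), Pow(280100, -1))) = Add(Mul(Mul(2, 148), Pow(Add(-74, Mul(Mul(100, 3), 133)), -1)), Mul(Pow(Add(-89412, -4068), Rational(1, 2)), Pow(280100, -1))) = Add(Mul(296, Pow(Add(-74, Mul(300, 133)), -1)), Mul(Pow(-93480, Rational(1, 2)), Rational(1, 280100))) = Add(Mul(296, Pow(Add(-74, 39900), -1)), Mul(Mul(2, I, Pow(23370, Rational(1, 2))), Rational(1, 280100))) = Add(Mul(296, Pow(39826, -1)), Mul(Rational(1, 140050), I, Pow(23370, Rational(1, 2)))) = Add(Mul(296, Rational(1, 39826)), Mul(Rational(1, 140050), I, Pow(23370, Rational(1, 2)))) = Add(Rational(148, 19913), Mul(Rational(1, 140050), I, Pow(23370, Rational(1, 2))))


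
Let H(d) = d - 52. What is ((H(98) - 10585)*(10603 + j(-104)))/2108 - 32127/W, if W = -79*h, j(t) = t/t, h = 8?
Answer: -17640446919/333064 ≈ -52964.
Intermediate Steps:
j(t) = 1
W = -632 (W = -79*8 = -632)
H(d) = -52 + d
((H(98) - 10585)*(10603 + j(-104)))/2108 - 32127/W = (((-52 + 98) - 10585)*(10603 + 1))/2108 - 32127/(-632) = ((46 - 10585)*10604)*(1/2108) - 32127*(-1/632) = -10539*10604*(1/2108) + 32127/632 = -111755556*1/2108 + 32127/632 = -27938889/527 + 32127/632 = -17640446919/333064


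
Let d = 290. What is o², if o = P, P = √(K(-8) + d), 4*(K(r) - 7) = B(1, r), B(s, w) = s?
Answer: 1189/4 ≈ 297.25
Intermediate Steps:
K(r) = 29/4 (K(r) = 7 + (¼)*1 = 7 + ¼ = 29/4)
P = √1189/2 (P = √(29/4 + 290) = √(1189/4) = √1189/2 ≈ 17.241)
o = √1189/2 ≈ 17.241
o² = (√1189/2)² = 1189/4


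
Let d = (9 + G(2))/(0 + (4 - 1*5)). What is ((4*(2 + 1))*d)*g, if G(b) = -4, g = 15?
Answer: -900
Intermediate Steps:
d = -5 (d = (9 - 4)/(0 + (4 - 1*5)) = 5/(0 + (4 - 5)) = 5/(0 - 1) = 5/(-1) = 5*(-1) = -5)
((4*(2 + 1))*d)*g = ((4*(2 + 1))*(-5))*15 = ((4*3)*(-5))*15 = (12*(-5))*15 = -60*15 = -900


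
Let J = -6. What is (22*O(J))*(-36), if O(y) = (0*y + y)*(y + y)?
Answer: -57024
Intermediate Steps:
O(y) = 2*y² (O(y) = (0 + y)*(2*y) = y*(2*y) = 2*y²)
(22*O(J))*(-36) = (22*(2*(-6)²))*(-36) = (22*(2*36))*(-36) = (22*72)*(-36) = 1584*(-36) = -57024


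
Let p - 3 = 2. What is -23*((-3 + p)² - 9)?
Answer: 115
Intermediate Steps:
p = 5 (p = 3 + 2 = 5)
-23*((-3 + p)² - 9) = -23*((-3 + 5)² - 9) = -23*(2² - 9) = -23*(4 - 9) = -23*(-5) = 115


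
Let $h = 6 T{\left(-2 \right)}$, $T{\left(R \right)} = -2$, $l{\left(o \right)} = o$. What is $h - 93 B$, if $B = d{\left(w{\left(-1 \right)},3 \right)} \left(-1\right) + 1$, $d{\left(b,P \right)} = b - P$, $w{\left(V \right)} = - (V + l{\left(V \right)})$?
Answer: $-198$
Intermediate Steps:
$w{\left(V \right)} = - 2 V$ ($w{\left(V \right)} = - (V + V) = - 2 V$)
$h = -12$ ($h = 6 \left(-2\right) = -12$)
$B = 2$ ($B = \left(\left(-2\right) \left(-1\right) - 3\right) \left(-1\right) + 1 = \left(2 - 3\right) \left(-1\right) + 1 = \left(-1\right) \left(-1\right) + 1 = 1 + 1 = 2$)
$h - 93 B = -12 - 186 = -198$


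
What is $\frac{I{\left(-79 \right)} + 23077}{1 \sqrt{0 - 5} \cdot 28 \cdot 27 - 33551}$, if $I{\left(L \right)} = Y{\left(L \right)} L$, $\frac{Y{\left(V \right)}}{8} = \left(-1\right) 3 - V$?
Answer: $\frac{17087045}{23031169} + \frac{385020 i \sqrt{5}}{23031169} \approx 0.74191 + 0.037381 i$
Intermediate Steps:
$Y{\left(V \right)} = -24 - 8 V$ ($Y{\left(V \right)} = 8 \left(\left(-1\right) 3 - V\right) = 8 \left(-3 - V\right) = -24 - 8 V$)
$I{\left(L \right)} = L \left(-24 - 8 L\right)$ ($I{\left(L \right)} = \left(-24 - 8 L\right) L = L \left(-24 - 8 L\right)$)
$\frac{I{\left(-79 \right)} + 23077}{1 \sqrt{0 - 5} \cdot 28 \cdot 27 - 33551} = \frac{\left(-8\right) \left(-79\right) \left(3 - 79\right) + 23077}{1 \sqrt{0 - 5} \cdot 28 \cdot 27 - 33551} = \frac{\left(-8\right) \left(-79\right) \left(-76\right) + 23077}{1 \sqrt{-5} \cdot 28 \cdot 27 - 33551} = \frac{-48032 + 23077}{1 i \sqrt{5} \cdot 28 \cdot 27 - 33551} = - \frac{24955}{i \sqrt{5} \cdot 28 \cdot 27 - 33551} = - \frac{24955}{28 i \sqrt{5} \cdot 27 - 33551} = - \frac{24955}{756 i \sqrt{5} - 33551} = - \frac{24955}{-33551 + 756 i \sqrt{5}}$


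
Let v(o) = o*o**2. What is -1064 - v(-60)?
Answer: 214936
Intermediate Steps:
v(o) = o**3
-1064 - v(-60) = -1064 - 1*(-60)**3 = -1064 - 1*(-216000) = -1064 + 216000 = 214936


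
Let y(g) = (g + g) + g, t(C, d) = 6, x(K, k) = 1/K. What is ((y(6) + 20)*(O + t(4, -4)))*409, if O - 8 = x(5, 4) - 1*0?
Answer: 1103482/5 ≈ 2.2070e+5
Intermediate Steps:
O = 41/5 (O = 8 + (1/5 - 1*0) = 8 + (⅕ + 0) = 8 + ⅕ = 41/5 ≈ 8.2000)
y(g) = 3*g (y(g) = 2*g + g = 3*g)
((y(6) + 20)*(O + t(4, -4)))*409 = ((3*6 + 20)*(41/5 + 6))*409 = ((18 + 20)*(71/5))*409 = (38*(71/5))*409 = (2698/5)*409 = 1103482/5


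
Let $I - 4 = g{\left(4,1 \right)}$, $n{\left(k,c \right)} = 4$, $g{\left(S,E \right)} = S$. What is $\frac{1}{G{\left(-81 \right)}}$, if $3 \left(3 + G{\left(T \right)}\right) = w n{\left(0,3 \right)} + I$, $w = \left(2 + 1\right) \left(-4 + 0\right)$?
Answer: $- \frac{3}{49} \approx -0.061224$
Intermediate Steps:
$I = 8$ ($I = 4 + 4 = 8$)
$w = -12$ ($w = 3 \left(-4\right) = -12$)
$G{\left(T \right)} = - \frac{49}{3}$ ($G{\left(T \right)} = -3 + \frac{\left(-12\right) 4 + 8}{3} = -3 + \frac{-48 + 8}{3} = -3 + \frac{1}{3} \left(-40\right) = -3 - \frac{40}{3} = - \frac{49}{3}$)
$\frac{1}{G{\left(-81 \right)}} = \frac{1}{- \frac{49}{3}} = - \frac{3}{49}$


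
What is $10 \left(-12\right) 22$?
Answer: $-2640$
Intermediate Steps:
$10 \left(-12\right) 22 = \left(-120\right) 22 = -2640$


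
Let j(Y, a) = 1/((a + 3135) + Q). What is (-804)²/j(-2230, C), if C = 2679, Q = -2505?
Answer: 2138990544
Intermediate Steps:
j(Y, a) = 1/(630 + a) (j(Y, a) = 1/((a + 3135) - 2505) = 1/((3135 + a) - 2505) = 1/(630 + a))
(-804)²/j(-2230, C) = (-804)²/(1/(630 + 2679)) = 646416/(1/3309) = 646416*3309 = 2138990544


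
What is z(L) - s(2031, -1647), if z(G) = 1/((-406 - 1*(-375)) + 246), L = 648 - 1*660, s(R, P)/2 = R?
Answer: -873329/215 ≈ -4062.0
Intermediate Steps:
s(R, P) = 2*R
L = -12 (L = 648 - 660 = -12)
z(G) = 1/215 (z(G) = 1/((-406 + 375) + 246) = 1/(-31 + 246) = 1/215)
z(L) - s(2031, -1647) = 1/215 - 2*2031 = 1/215 - 1*4062 = 1/215 - 4062 = -873329/215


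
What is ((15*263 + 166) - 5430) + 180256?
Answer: 178937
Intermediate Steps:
((15*263 + 166) - 5430) + 180256 = ((3945 + 166) - 5430) + 180256 = (4111 - 5430) + 180256 = -1319 + 180256 = 178937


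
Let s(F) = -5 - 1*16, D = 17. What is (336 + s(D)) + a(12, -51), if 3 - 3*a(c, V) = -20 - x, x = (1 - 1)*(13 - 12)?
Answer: 968/3 ≈ 322.67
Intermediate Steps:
s(F) = -21 (s(F) = -5 - 16 = -21)
x = 0 (x = 0*1 = 0)
a(c, V) = 23/3 (a(c, V) = 1 - (-20 - 1*0)/3 = 1 - (-20 + 0)/3 = 1 - ⅓*(-20) = 1 + 20/3 = 23/3)
(336 + s(D)) + a(12, -51) = (336 - 21) + 23/3 = 315 + 23/3 = 968/3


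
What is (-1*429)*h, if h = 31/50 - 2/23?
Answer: -262977/1150 ≈ -228.68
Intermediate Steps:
h = 613/1150 (h = 31*(1/50) - 2*1/23 = 31/50 - 2/23 = 613/1150 ≈ 0.53304)
(-1*429)*h = -1*429*(613/1150) = -429*613/1150 = -262977/1150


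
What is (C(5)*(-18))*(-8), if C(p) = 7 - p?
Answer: 288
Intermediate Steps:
(C(5)*(-18))*(-8) = ((7 - 1*5)*(-18))*(-8) = ((7 - 5)*(-18))*(-8) = (2*(-18))*(-8) = -36*(-8) = 288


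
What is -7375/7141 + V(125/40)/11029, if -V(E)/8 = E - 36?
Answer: -79460792/78758089 ≈ -1.0089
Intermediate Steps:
V(E) = 288 - 8*E (V(E) = -8*(E - 36) = -8*(-36 + E) = 288 - 8*E)
-7375/7141 + V(125/40)/11029 = -7375/7141 + (288 - 1000/40)/11029 = -7375*1/7141 + (288 - 1000/40)*(1/11029) = -7375/7141 + (288 - 8*25/8)*(1/11029) = -7375/7141 + (288 - 25)*(1/11029) = -7375/7141 + 263*(1/11029) = -7375/7141 + 263/11029 = -79460792/78758089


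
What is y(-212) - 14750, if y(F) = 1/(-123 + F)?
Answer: -4941251/335 ≈ -14750.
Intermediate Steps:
y(-212) - 14750 = 1/(-123 - 212) - 14750 = 1/(-335) - 14750 = -1/335 - 14750 = -4941251/335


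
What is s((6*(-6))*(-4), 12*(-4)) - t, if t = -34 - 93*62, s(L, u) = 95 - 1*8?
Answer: 5887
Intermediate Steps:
s(L, u) = 87 (s(L, u) = 95 - 8 = 87)
t = -5800 (t = -34 - 5766 = -5800)
s((6*(-6))*(-4), 12*(-4)) - t = 87 - 1*(-5800) = 87 + 5800 = 5887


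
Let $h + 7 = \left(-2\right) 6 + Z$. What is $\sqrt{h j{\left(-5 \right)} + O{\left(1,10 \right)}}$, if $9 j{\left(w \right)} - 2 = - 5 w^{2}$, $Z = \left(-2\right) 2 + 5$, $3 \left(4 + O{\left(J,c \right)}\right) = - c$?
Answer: $\frac{2 \sqrt{537}}{3} \approx 15.449$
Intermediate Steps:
$O{\left(J,c \right)} = -4 - \frac{c}{3}$ ($O{\left(J,c \right)} = -4 + \frac{\left(-1\right) c}{3} = -4 - \frac{c}{3}$)
$Z = 1$ ($Z = -4 + 5 = 1$)
$h = -18$ ($h = -7 + \left(\left(-2\right) 6 + 1\right) = -7 + \left(-12 + 1\right) = -7 - 11 = -18$)
$j{\left(w \right)} = \frac{2}{9} - \frac{5 w^{2}}{9}$ ($j{\left(w \right)} = \frac{2}{9} + \frac{\left(-5\right) w^{2}}{9} = \frac{2}{9} - \frac{5 w^{2}}{9}$)
$\sqrt{h j{\left(-5 \right)} + O{\left(1,10 \right)}} = \sqrt{- 18 \left(\frac{2}{9} - \frac{5 \left(-5\right)^{2}}{9}\right) - \frac{22}{3}} = \sqrt{- 18 \left(\frac{2}{9} - \frac{125}{9}\right) - \frac{22}{3}} = \sqrt{\left(-18\right) \left(- \frac{41}{3}\right) - \frac{22}{3}} = \sqrt{246 - \frac{22}{3}} = \sqrt{\frac{716}{3}} = \frac{2 \sqrt{537}}{3}$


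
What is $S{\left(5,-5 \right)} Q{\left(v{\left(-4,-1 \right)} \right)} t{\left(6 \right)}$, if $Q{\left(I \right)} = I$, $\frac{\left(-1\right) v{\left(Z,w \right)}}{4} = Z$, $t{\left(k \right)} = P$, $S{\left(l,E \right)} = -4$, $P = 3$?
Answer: $-192$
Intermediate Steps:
$t{\left(k \right)} = 3$
$v{\left(Z,w \right)} = - 4 Z$
$S{\left(5,-5 \right)} Q{\left(v{\left(-4,-1 \right)} \right)} t{\left(6 \right)} = - 4 \left(\left(-4\right) \left(-4\right)\right) 3 = \left(-4\right) 16 \cdot 3 = \left(-64\right) 3 = -192$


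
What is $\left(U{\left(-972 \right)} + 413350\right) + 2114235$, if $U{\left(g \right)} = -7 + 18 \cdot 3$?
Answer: $2527632$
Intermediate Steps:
$U{\left(g \right)} = 47$ ($U{\left(g \right)} = -7 + 54 = 47$)
$\left(U{\left(-972 \right)} + 413350\right) + 2114235 = \left(47 + 413350\right) + 2114235 = 413397 + 2114235 = 2527632$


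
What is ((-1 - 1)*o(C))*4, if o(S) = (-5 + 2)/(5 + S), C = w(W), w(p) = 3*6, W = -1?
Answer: 24/23 ≈ 1.0435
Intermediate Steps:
w(p) = 18
C = 18
o(S) = -3/(5 + S)
((-1 - 1)*o(C))*4 = ((-1 - 1)*(-3/(5 + 18)))*4 = -(-6)/23*4 = -2*(-3/23)*4 = (6/23)*4 = 24/23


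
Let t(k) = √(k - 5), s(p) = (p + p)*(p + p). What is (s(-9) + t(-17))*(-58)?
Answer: -18792 - 58*I*√22 ≈ -18792.0 - 272.04*I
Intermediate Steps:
s(p) = 4*p² (s(p) = (2*p)*(2*p) = 4*p²)
t(k) = √(-5 + k)
(s(-9) + t(-17))*(-58) = (4*(-9)² + √(-5 - 17))*(-58) = (4*81 + √(-22))*(-58) = (324 + I*√22)*(-58) = -18792 - 58*I*√22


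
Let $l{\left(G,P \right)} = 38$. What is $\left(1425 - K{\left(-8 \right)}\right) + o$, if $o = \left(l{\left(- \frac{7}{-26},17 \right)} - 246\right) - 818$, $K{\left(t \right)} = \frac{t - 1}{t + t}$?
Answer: $\frac{6375}{16} \approx 398.44$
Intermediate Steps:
$K{\left(t \right)} = \frac{-1 + t}{2 t}$
$o = -1026$ ($o = \left(38 - 246\right) - 818 = -208 - 818 = -1026$)
$\left(1425 - K{\left(-8 \right)}\right) + o = \left(1425 - \frac{-1 - 8}{2 \left(-8\right)}\right) - 1026 = \left(1425 - \frac{1}{2} \left(- \frac{1}{8}\right) \left(-9\right)\right) - 1026 = \left(1425 - \frac{9}{16}\right) - 1026 = \frac{22791}{16} - 1026 = \frac{6375}{16}$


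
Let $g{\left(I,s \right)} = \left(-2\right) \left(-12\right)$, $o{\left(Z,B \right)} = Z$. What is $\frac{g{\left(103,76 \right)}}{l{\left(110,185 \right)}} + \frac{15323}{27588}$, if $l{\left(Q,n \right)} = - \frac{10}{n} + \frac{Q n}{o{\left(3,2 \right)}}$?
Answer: $\frac{65970769}{118023972} \approx 0.55896$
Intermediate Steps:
$g{\left(I,s \right)} = 24$
$l{\left(Q,n \right)} = - \frac{10}{n} + \frac{Q n}{3}$
$\frac{g{\left(103,76 \right)}}{l{\left(110,185 \right)}} + \frac{15323}{27588} = \frac{24}{- \frac{10}{185} + \frac{1}{3} \cdot 110 \cdot 185} + \frac{15323}{27588} = \frac{24}{\left(-10\right) \frac{1}{185} + \frac{20350}{3}} + 15323 \cdot \frac{1}{27588} = \frac{24}{- \frac{2}{37} + \frac{20350}{3}} + \frac{1393}{2508} = \frac{24}{\frac{752944}{111}} + \frac{1393}{2508} = 24 \cdot \frac{111}{752944} + \frac{1393}{2508} = \frac{333}{94118} + \frac{1393}{2508} = \frac{65970769}{118023972}$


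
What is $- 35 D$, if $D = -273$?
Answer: $9555$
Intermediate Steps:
$- 35 D = \left(-35\right) \left(-273\right) = 9555$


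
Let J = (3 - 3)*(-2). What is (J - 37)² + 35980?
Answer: 37349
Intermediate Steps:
J = 0 (J = 0*(-2) = 0)
(J - 37)² + 35980 = (0 - 37)² + 35980 = (-37)² + 35980 = 1369 + 35980 = 37349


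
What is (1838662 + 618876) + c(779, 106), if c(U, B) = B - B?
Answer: 2457538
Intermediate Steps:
c(U, B) = 0
(1838662 + 618876) + c(779, 106) = (1838662 + 618876) + 0 = 2457538 + 0 = 2457538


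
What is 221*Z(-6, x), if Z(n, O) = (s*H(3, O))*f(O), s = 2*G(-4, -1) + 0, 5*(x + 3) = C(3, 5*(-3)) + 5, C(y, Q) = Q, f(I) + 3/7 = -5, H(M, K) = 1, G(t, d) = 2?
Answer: -33592/7 ≈ -4798.9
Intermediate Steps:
f(I) = -38/7 (f(I) = -3/7 - 5 = -38/7)
x = -5 (x = -3 + (5*(-3) + 5)/5 = -3 + (-15 + 5)/5 = -3 + (⅕)*(-10) = -3 - 2 = -5)
s = 4 (s = 2*2 + 0 = 4 + 0 = 4)
Z(n, O) = -152/7 (Z(n, O) = (4*1)*(-38/7) = 4*(-38/7) = -152/7)
221*Z(-6, x) = 221*(-152/7) = -33592/7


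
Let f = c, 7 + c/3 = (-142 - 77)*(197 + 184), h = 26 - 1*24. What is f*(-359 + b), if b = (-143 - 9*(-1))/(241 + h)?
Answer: 7290760466/81 ≈ 9.0009e+7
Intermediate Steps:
h = 2 (h = 26 - 24 = 2)
c = -250338 (c = -21 + 3*((-142 - 77)*(197 + 184)) = -21 + 3*(-219*381) = -21 + 3*(-83439) = -21 - 250317 = -250338)
f = -250338
b = -134/243 (b = (-143 - 9*(-1))/(241 + 2) = (-143 + 9)/243 = -134*1/243 = -134/243 ≈ -0.55144)
f*(-359 + b) = -250338*(-359 - 134/243) = -250338*(-87371/243) = 7290760466/81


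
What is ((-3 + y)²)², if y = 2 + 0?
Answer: 1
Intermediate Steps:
y = 2
((-3 + y)²)² = ((-3 + 2)²)² = ((-1)²)² = 1² = 1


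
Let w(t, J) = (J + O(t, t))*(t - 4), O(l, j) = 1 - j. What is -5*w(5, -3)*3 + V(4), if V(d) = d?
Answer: 109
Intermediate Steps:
w(t, J) = (-4 + t)*(1 + J - t) (w(t, J) = (J + (1 - t))*(t - 4) = (1 + J - t)*(-4 + t) = (-4 + t)*(1 + J - t))
-5*w(5, -3)*3 + V(4) = -5*(-4 - 1*5² - 4*(-3) + 5*5 - 3*5)*3 + 4 = -5*(-4 - 1*25 + 12 + 25 - 15)*3 + 4 = -5*(-4 - 25 + 12 + 25 - 15)*3 + 4 = -5*(-7)*3 + 4 = 35*3 + 4 = 105 + 4 = 109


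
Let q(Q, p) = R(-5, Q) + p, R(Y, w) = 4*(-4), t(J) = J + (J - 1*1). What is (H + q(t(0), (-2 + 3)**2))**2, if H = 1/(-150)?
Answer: 5067001/22500 ≈ 225.20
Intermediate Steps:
t(J) = -1 + 2*J (t(J) = J + (J - 1) = J + (-1 + J) = -1 + 2*J)
R(Y, w) = -16
H = -1/150 ≈ -0.0066667
q(Q, p) = -16 + p
(H + q(t(0), (-2 + 3)**2))**2 = (-1/150 + (-16 + (-2 + 3)**2))**2 = (-1/150 + (-16 + 1**2))**2 = (-1/150 + (-16 + 1))**2 = (-1/150 - 15)**2 = (-2251/150)**2 = 5067001/22500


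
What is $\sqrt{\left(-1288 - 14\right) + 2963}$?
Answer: $\sqrt{1661} \approx 40.755$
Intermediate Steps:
$\sqrt{\left(-1288 - 14\right) + 2963} = \sqrt{-1302 + 2963} = \sqrt{1661}$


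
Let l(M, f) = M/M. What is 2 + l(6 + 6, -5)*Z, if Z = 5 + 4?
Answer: 11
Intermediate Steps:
Z = 9
l(M, f) = 1
2 + l(6 + 6, -5)*Z = 2 + 1*9 = 2 + 9 = 11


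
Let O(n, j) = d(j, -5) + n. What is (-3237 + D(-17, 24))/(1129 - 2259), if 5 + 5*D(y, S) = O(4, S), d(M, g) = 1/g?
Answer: 80931/28250 ≈ 2.8648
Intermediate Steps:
O(n, j) = -⅕ + n (O(n, j) = 1/(-5) + n = -⅕ + n)
D(y, S) = -6/25 (D(y, S) = -1 + (-⅕ + 4)/5 = -1 + (⅕)*(19/5) = -1 + 19/25 = -6/25)
(-3237 + D(-17, 24))/(1129 - 2259) = (-3237 - 6/25)/(1129 - 2259) = -80931/25/(-1130) = -80931/25*(-1/1130) = 80931/28250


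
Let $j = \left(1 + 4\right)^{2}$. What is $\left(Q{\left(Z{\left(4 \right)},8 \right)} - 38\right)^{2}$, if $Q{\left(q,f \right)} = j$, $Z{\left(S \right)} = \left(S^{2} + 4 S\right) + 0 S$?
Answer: $169$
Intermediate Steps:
$Z{\left(S \right)} = S^{2} + 4 S$ ($Z{\left(S \right)} = \left(S^{2} + 4 S\right) + 0 = S^{2} + 4 S$)
$j = 25$ ($j = 5^{2} = 25$)
$Q{\left(q,f \right)} = 25$
$\left(Q{\left(Z{\left(4 \right)},8 \right)} - 38\right)^{2} = \left(25 - 38\right)^{2} = \left(-13\right)^{2} = 169$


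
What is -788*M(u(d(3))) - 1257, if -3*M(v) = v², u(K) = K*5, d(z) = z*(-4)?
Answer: 944343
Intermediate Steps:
d(z) = -4*z
u(K) = 5*K
M(v) = -v²/3
-788*M(u(d(3))) - 1257 = -(-788)*(5*(-4*3))²/3 - 1257 = -(-788)*(5*(-12))²/3 - 1257 = -(-788)*(-60)²/3 - 1257 = -(-788)*3600/3 - 1257 = -788*(-1200) - 1257 = 945600 - 1257 = 944343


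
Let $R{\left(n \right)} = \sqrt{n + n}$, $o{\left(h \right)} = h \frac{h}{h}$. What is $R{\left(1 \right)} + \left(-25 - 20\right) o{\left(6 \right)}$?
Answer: $-270 + \sqrt{2} \approx -268.59$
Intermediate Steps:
$o{\left(h \right)} = h$ ($o{\left(h \right)} = h 1 = h$)
$R{\left(n \right)} = \sqrt{2} \sqrt{n}$ ($R{\left(n \right)} = \sqrt{2 n} = \sqrt{2} \sqrt{n}$)
$R{\left(1 \right)} + \left(-25 - 20\right) o{\left(6 \right)} = \sqrt{2} \sqrt{1} + \left(-25 - 20\right) 6 = \sqrt{2} \cdot 1 + \left(-25 - 20\right) 6 = \sqrt{2} - 270 = -270 + \sqrt{2}$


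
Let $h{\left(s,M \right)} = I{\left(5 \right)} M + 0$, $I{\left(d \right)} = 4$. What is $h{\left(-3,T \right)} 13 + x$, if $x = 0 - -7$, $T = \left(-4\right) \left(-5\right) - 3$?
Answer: $891$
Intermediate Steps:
$T = 17$ ($T = 20 - 3 = 17$)
$h{\left(s,M \right)} = 4 M$ ($h{\left(s,M \right)} = 4 M + 0 = 4 M$)
$x = 7$ ($x = 0 + 7 = 7$)
$h{\left(-3,T \right)} 13 + x = 4 \cdot 17 \cdot 13 + 7 = 68 \cdot 13 + 7 = 884 + 7 = 891$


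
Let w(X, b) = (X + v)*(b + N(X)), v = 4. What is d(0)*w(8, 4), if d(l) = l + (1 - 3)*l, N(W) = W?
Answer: 0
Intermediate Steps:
d(l) = -l (d(l) = l - 2*l = -l)
w(X, b) = (4 + X)*(X + b) (w(X, b) = (X + 4)*(b + X) = (4 + X)*(X + b))
d(0)*w(8, 4) = (-1*0)*(8**2 + 4*8 + 4*4 + 8*4) = 0*(64 + 32 + 16 + 32) = 0*144 = 0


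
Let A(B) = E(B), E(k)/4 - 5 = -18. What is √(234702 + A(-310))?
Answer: 95*√26 ≈ 484.41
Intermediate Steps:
E(k) = -52 (E(k) = 20 + 4*(-18) = 20 - 72 = -52)
A(B) = -52
√(234702 + A(-310)) = √(234702 - 52) = √234650 = 95*√26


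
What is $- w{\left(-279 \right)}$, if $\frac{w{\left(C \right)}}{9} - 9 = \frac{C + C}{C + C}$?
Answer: $-90$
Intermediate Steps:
$w{\left(C \right)} = 90$ ($w{\left(C \right)} = 81 + 9 \frac{C + C}{C + C} = 81 + 9 \frac{2 C}{2 C} = 81 + 9 \cdot 2 C \frac{1}{2 C} = 81 + 9 \cdot 1 = 81 + 9 = 90$)
$- w{\left(-279 \right)} = \left(-1\right) 90 = -90$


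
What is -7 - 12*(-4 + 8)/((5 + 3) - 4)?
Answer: -19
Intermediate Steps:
-7 - 12*(-4 + 8)/((5 + 3) - 4) = -7 - 48/(8 - 4) = -7 - 48/4 = -7 - 12*1 = -7 - 12 = -19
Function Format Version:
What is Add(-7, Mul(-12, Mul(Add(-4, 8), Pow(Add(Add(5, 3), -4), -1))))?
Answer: -19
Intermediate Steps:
Add(-7, Mul(-12, Mul(Add(-4, 8), Pow(Add(Add(5, 3), -4), -1)))) = Add(-7, Mul(-12, Mul(4, Pow(Add(8, -4), -1)))) = Add(-7, Mul(-12, Mul(4, Pow(4, -1)))) = Add(-7, Mul(-12, Mul(4, Rational(1, 4)))) = Add(-7, Mul(-12, 1)) = Add(-7, -12) = -19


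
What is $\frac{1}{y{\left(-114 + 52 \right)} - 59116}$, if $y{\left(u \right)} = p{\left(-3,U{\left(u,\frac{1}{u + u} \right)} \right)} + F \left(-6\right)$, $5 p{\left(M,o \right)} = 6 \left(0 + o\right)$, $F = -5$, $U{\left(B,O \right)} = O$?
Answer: $- \frac{310}{18316663} \approx -1.6924 \cdot 10^{-5}$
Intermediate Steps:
$p{\left(M,o \right)} = \frac{6 o}{5}$ ($p{\left(M,o \right)} = \frac{6 \left(0 + o\right)}{5} = \frac{6 o}{5}$)
$y{\left(u \right)} = 30 + \frac{3}{5 u}$ ($y{\left(u \right)} = \frac{6}{5 \left(u + u\right)} - -30 = \frac{6}{5 \cdot 2 u} + 30 = \frac{6 \frac{1}{2 u}}{5} + 30 = \frac{3}{5 u} + 30 = 30 + \frac{3}{5 u}$)
$\frac{1}{y{\left(-114 + 52 \right)} - 59116} = \frac{1}{\left(30 + \frac{3}{5 \left(-114 + 52\right)}\right) - 59116} = \frac{1}{\left(30 + \frac{3}{5 \left(-62\right)}\right) - 59116} = \frac{1}{\left(30 + \frac{3}{5} \left(- \frac{1}{62}\right)\right) - 59116} = \frac{1}{\left(30 - \frac{3}{310}\right) - 59116} = \frac{1}{\frac{9297}{310} - 59116} = \frac{1}{- \frac{18316663}{310}} = - \frac{310}{18316663}$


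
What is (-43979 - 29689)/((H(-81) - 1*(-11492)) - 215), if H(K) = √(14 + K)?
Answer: -207688509/31792699 + 18417*I*√67/31792699 ≈ -6.5326 + 0.0047416*I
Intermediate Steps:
(-43979 - 29689)/((H(-81) - 1*(-11492)) - 215) = (-43979 - 29689)/((√(14 - 81) - 1*(-11492)) - 215) = -73668/((√(-67) + 11492) - 215) = -73668/((I*√67 + 11492) - 215) = -73668/((11492 + I*√67) - 215) = -73668/(11277 + I*√67)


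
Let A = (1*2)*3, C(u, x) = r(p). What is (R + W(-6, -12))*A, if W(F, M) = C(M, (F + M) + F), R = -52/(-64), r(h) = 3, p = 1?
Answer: 183/8 ≈ 22.875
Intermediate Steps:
R = 13/16 (R = -52*(-1/64) = 13/16 ≈ 0.81250)
C(u, x) = 3
A = 6 (A = 2*3 = 6)
W(F, M) = 3
(R + W(-6, -12))*A = (13/16 + 3)*6 = (61/16)*6 = 183/8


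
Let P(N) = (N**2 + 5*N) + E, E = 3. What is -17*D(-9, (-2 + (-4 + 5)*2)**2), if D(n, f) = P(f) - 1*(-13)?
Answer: -272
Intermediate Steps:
P(N) = 3 + N**2 + 5*N (P(N) = (N**2 + 5*N) + 3 = 3 + N**2 + 5*N)
D(n, f) = 16 + f**2 + 5*f (D(n, f) = (3 + f**2 + 5*f) - 1*(-13) = (3 + f**2 + 5*f) + 13 = 16 + f**2 + 5*f)
-17*D(-9, (-2 + (-4 + 5)*2)**2) = -17*(16 + ((-2 + (-4 + 5)*2)**2)**2 + 5*(-2 + (-4 + 5)*2)**2) = -17*(16 + ((-2 + 1*2)**2)**2 + 5*(-2 + 1*2)**2) = -17*(16 + ((-2 + 2)**2)**2 + 5*(-2 + 2)**2) = -17*(16 + (0**2)**2 + 5*0**2) = -17*(16 + 0**2 + 5*0) = -17*(16 + 0 + 0) = -17*16 = -272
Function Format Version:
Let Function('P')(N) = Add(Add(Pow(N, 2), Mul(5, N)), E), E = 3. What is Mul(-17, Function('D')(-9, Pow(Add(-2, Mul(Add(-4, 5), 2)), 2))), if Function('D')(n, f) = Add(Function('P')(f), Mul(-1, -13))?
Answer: -272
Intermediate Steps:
Function('P')(N) = Add(3, Pow(N, 2), Mul(5, N)) (Function('P')(N) = Add(Add(Pow(N, 2), Mul(5, N)), 3) = Add(3, Pow(N, 2), Mul(5, N)))
Function('D')(n, f) = Add(16, Pow(f, 2), Mul(5, f)) (Function('D')(n, f) = Add(Add(3, Pow(f, 2), Mul(5, f)), Mul(-1, -13)) = Add(Add(3, Pow(f, 2), Mul(5, f)), 13) = Add(16, Pow(f, 2), Mul(5, f)))
Mul(-17, Function('D')(-9, Pow(Add(-2, Mul(Add(-4, 5), 2)), 2))) = Mul(-17, Add(16, Pow(Pow(Add(-2, Mul(Add(-4, 5), 2)), 2), 2), Mul(5, Pow(Add(-2, Mul(Add(-4, 5), 2)), 2)))) = Mul(-17, Add(16, Pow(Pow(Add(-2, Mul(1, 2)), 2), 2), Mul(5, Pow(Add(-2, Mul(1, 2)), 2)))) = Mul(-17, Add(16, Pow(Pow(Add(-2, 2), 2), 2), Mul(5, Pow(Add(-2, 2), 2)))) = Mul(-17, Add(16, Pow(Pow(0, 2), 2), Mul(5, Pow(0, 2)))) = Mul(-17, Add(16, Pow(0, 2), Mul(5, 0))) = Mul(-17, Add(16, 0, 0)) = Mul(-17, 16) = -272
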